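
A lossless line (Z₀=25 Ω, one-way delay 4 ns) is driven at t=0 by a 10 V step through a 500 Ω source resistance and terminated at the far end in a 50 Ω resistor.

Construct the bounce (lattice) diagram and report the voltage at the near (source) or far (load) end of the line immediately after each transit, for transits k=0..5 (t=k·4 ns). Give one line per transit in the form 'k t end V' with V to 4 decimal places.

Γ_L=0.333333, Γ_S=0.904762; launch V₁=10·25/525=0.476190
k=0 src: V=0.4762
k=1 load: inc=0.476190, refl=0.476190·0.333333=0.1587; V=0.000000+0.476190+0.158730=0.6349
k=2 src: inc=0.158730, refl=0.158730·0.904762=0.1436; V=0.476190+0.158730+0.143613=0.7785
k=3 load: inc=0.143613, refl=0.143613·0.333333=0.0479; V=0.634921+0.143613+0.047871=0.8264
k=4 src: inc=0.047871, refl=0.047871·0.904762=0.0433; V=0.778534+0.047871+0.043312=0.8697
k=5 load: inc=0.043312, refl=0.043312·0.333333=0.0144; V=0.826405+0.043312+0.014437=0.8842

0 0 source 0.4762
1 4 load 0.6349
2 8 source 0.7785
3 12 load 0.8264
4 16 source 0.8697
5 20 load 0.8842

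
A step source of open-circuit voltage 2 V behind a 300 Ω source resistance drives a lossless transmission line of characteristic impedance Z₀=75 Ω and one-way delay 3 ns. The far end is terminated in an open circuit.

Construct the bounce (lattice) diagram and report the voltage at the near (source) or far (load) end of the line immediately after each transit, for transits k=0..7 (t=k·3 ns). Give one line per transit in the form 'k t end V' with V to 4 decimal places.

0 0 source 0.4000
1 3 load 0.8000
2 6 source 1.0400
3 9 load 1.2800
4 12 source 1.4240
5 15 load 1.5680
6 18 source 1.6544
7 21 load 1.7408

Γ_L=1.000000, Γ_S=0.600000; launch V₁=2·75/375=0.400000
k=0 src: V=0.4000
k=1 load: inc=0.400000, refl=0.400000·1.000000=0.4000; V=0.000000+0.400000+0.400000=0.8000
k=2 src: inc=0.400000, refl=0.400000·0.600000=0.2400; V=0.400000+0.400000+0.240000=1.0400
k=3 load: inc=0.240000, refl=0.240000·1.000000=0.2400; V=0.800000+0.240000+0.240000=1.2800
k=4 src: inc=0.240000, refl=0.240000·0.600000=0.1440; V=1.040000+0.240000+0.144000=1.4240
k=5 load: inc=0.144000, refl=0.144000·1.000000=0.1440; V=1.280000+0.144000+0.144000=1.5680
k=6 src: inc=0.144000, refl=0.144000·0.600000=0.0864; V=1.424000+0.144000+0.086400=1.6544
k=7 load: inc=0.086400, refl=0.086400·1.000000=0.0864; V=1.568000+0.086400+0.086400=1.7408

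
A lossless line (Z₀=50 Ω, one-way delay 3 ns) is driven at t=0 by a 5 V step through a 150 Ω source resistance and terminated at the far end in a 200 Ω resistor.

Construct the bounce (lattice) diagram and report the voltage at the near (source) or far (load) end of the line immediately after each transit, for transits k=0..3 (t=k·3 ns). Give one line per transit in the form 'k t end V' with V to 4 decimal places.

Γ_L=0.600000, Γ_S=0.500000; launch V₁=5·50/200=1.250000
k=0 src: V=1.2500
k=1 load: inc=1.250000, refl=1.250000·0.600000=0.7500; V=0.000000+1.250000+0.750000=2.0000
k=2 src: inc=0.750000, refl=0.750000·0.500000=0.3750; V=1.250000+0.750000+0.375000=2.3750
k=3 load: inc=0.375000, refl=0.375000·0.600000=0.2250; V=2.000000+0.375000+0.225000=2.6000

0 0 source 1.2500
1 3 load 2.0000
2 6 source 2.3750
3 9 load 2.6000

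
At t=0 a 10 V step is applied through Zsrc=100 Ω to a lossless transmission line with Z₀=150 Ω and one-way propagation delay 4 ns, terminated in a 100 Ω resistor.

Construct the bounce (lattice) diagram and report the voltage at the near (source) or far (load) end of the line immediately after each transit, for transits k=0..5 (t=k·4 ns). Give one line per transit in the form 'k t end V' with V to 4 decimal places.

Γ_L=-0.200000, Γ_S=-0.200000; launch V₁=10·150/250=6.000000
k=0 src: V=6.0000
k=1 load: inc=6.000000, refl=6.000000·-0.200000=-1.2000; V=0.000000+6.000000+-1.200000=4.8000
k=2 src: inc=-1.200000, refl=-1.200000·-0.200000=0.2400; V=6.000000+-1.200000+0.240000=5.0400
k=3 load: inc=0.240000, refl=0.240000·-0.200000=-0.0480; V=4.800000+0.240000+-0.048000=4.9920
k=4 src: inc=-0.048000, refl=-0.048000·-0.200000=0.0096; V=5.040000+-0.048000+0.009600=5.0016
k=5 load: inc=0.009600, refl=0.009600·-0.200000=-0.0019; V=4.992000+0.009600+-0.001920=4.9997

0 0 source 6.0000
1 4 load 4.8000
2 8 source 5.0400
3 12 load 4.9920
4 16 source 5.0016
5 20 load 4.9997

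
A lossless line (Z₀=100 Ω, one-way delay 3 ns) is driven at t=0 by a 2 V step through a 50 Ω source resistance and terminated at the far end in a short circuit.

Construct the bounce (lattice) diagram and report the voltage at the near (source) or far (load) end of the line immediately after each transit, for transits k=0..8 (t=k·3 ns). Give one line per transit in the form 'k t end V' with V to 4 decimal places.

Γ_L=-1.000000, Γ_S=-0.333333; launch V₁=2·100/150=1.333333
k=0 src: V=1.3333
k=1 load: inc=1.333333, refl=1.333333·-1.000000=-1.3333; V=0.000000+1.333333+-1.333333=0.0000
k=2 src: inc=-1.333333, refl=-1.333333·-0.333333=0.4444; V=1.333333+-1.333333+0.444444=0.4444
k=3 load: inc=0.444444, refl=0.444444·-1.000000=-0.4444; V=0.000000+0.444444+-0.444444=0.0000
k=4 src: inc=-0.444444, refl=-0.444444·-0.333333=0.1481; V=0.444444+-0.444444+0.148148=0.1481
k=5 load: inc=0.148148, refl=0.148148·-1.000000=-0.1481; V=0.000000+0.148148+-0.148148=0.0000
k=6 src: inc=-0.148148, refl=-0.148148·-0.333333=0.0494; V=0.148148+-0.148148+0.049383=0.0494
k=7 load: inc=0.049383, refl=0.049383·-1.000000=-0.0494; V=0.000000+0.049383+-0.049383=0.0000
k=8 src: inc=-0.049383, refl=-0.049383·-0.333333=0.0165; V=0.049383+-0.049383+0.016461=0.0165

0 0 source 1.3333
1 3 load 0.0000
2 6 source 0.4444
3 9 load 0.0000
4 12 source 0.1481
5 15 load 0.0000
6 18 source 0.0494
7 21 load 0.0000
8 24 source 0.0165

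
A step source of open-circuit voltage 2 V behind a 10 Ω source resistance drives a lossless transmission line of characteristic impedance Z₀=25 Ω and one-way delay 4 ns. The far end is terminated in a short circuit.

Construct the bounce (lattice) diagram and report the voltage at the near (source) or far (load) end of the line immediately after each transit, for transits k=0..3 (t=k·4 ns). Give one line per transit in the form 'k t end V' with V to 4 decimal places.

Γ_L=-1.000000, Γ_S=-0.428571; launch V₁=2·25/35=1.428571
k=0 src: V=1.4286
k=1 load: inc=1.428571, refl=1.428571·-1.000000=-1.4286; V=0.000000+1.428571+-1.428571=0.0000
k=2 src: inc=-1.428571, refl=-1.428571·-0.428571=0.6122; V=1.428571+-1.428571+0.612245=0.6122
k=3 load: inc=0.612245, refl=0.612245·-1.000000=-0.6122; V=0.000000+0.612245+-0.612245=0.0000

0 0 source 1.4286
1 4 load 0.0000
2 8 source 0.6122
3 12 load 0.0000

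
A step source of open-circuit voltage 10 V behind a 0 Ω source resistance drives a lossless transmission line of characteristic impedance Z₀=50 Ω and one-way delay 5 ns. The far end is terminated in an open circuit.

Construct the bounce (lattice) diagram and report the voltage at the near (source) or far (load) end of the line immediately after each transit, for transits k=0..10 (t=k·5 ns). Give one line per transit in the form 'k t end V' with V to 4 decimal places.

Γ_L=1.000000, Γ_S=-1.000000; launch V₁=10·50/50=10.000000
k=0 src: V=10.0000
k=1 load: inc=10.000000, refl=10.000000·1.000000=10.0000; V=0.000000+10.000000+10.000000=20.0000
k=2 src: inc=10.000000, refl=10.000000·-1.000000=-10.0000; V=10.000000+10.000000+-10.000000=10.0000
k=3 load: inc=-10.000000, refl=-10.000000·1.000000=-10.0000; V=20.000000+-10.000000+-10.000000=0.0000
k=4 src: inc=-10.000000, refl=-10.000000·-1.000000=10.0000; V=10.000000+-10.000000+10.000000=10.0000
k=5 load: inc=10.000000, refl=10.000000·1.000000=10.0000; V=0.000000+10.000000+10.000000=20.0000
k=6 src: inc=10.000000, refl=10.000000·-1.000000=-10.0000; V=10.000000+10.000000+-10.000000=10.0000
k=7 load: inc=-10.000000, refl=-10.000000·1.000000=-10.0000; V=20.000000+-10.000000+-10.000000=0.0000
k=8 src: inc=-10.000000, refl=-10.000000·-1.000000=10.0000; V=10.000000+-10.000000+10.000000=10.0000
k=9 load: inc=10.000000, refl=10.000000·1.000000=10.0000; V=0.000000+10.000000+10.000000=20.0000
k=10 src: inc=10.000000, refl=10.000000·-1.000000=-10.0000; V=10.000000+10.000000+-10.000000=10.0000

0 0 source 10.0000
1 5 load 20.0000
2 10 source 10.0000
3 15 load 0.0000
4 20 source 10.0000
5 25 load 20.0000
6 30 source 10.0000
7 35 load 0.0000
8 40 source 10.0000
9 45 load 20.0000
10 50 source 10.0000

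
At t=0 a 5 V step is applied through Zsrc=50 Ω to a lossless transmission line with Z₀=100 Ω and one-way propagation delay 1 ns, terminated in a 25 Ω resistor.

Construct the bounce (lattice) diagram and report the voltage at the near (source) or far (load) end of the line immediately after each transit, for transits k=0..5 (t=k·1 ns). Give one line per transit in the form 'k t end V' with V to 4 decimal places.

Γ_L=-0.600000, Γ_S=-0.333333; launch V₁=5·100/150=3.333333
k=0 src: V=3.3333
k=1 load: inc=3.333333, refl=3.333333·-0.600000=-2.0000; V=0.000000+3.333333+-2.000000=1.3333
k=2 src: inc=-2.000000, refl=-2.000000·-0.333333=0.6667; V=3.333333+-2.000000+0.666667=2.0000
k=3 load: inc=0.666667, refl=0.666667·-0.600000=-0.4000; V=1.333333+0.666667+-0.400000=1.6000
k=4 src: inc=-0.400000, refl=-0.400000·-0.333333=0.1333; V=2.000000+-0.400000+0.133333=1.7333
k=5 load: inc=0.133333, refl=0.133333·-0.600000=-0.0800; V=1.600000+0.133333+-0.080000=1.6533

0 0 source 3.3333
1 1 load 1.3333
2 2 source 2.0000
3 3 load 1.6000
4 4 source 1.7333
5 5 load 1.6533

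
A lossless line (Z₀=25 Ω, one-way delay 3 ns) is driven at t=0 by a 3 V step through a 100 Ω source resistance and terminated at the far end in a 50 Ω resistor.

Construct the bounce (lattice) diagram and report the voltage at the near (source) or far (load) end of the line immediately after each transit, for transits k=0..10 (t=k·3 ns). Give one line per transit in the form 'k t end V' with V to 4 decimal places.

Γ_L=0.333333, Γ_S=0.600000; launch V₁=3·25/125=0.600000
k=0 src: V=0.6000
k=1 load: inc=0.600000, refl=0.600000·0.333333=0.2000; V=0.000000+0.600000+0.200000=0.8000
k=2 src: inc=0.200000, refl=0.200000·0.600000=0.1200; V=0.600000+0.200000+0.120000=0.9200
k=3 load: inc=0.120000, refl=0.120000·0.333333=0.0400; V=0.800000+0.120000+0.040000=0.9600
k=4 src: inc=0.040000, refl=0.040000·0.600000=0.0240; V=0.920000+0.040000+0.024000=0.9840
k=5 load: inc=0.024000, refl=0.024000·0.333333=0.0080; V=0.960000+0.024000+0.008000=0.9920
k=6 src: inc=0.008000, refl=0.008000·0.600000=0.0048; V=0.984000+0.008000+0.004800=0.9968
k=7 load: inc=0.004800, refl=0.004800·0.333333=0.0016; V=0.992000+0.004800+0.001600=0.9984
k=8 src: inc=0.001600, refl=0.001600·0.600000=0.0010; V=0.996800+0.001600+0.000960=0.9994
k=9 load: inc=0.000960, refl=0.000960·0.333333=0.0003; V=0.998400+0.000960+0.000320=0.9997
k=10 src: inc=0.000320, refl=0.000320·0.600000=0.0002; V=0.999360+0.000320+0.000192=0.9999

0 0 source 0.6000
1 3 load 0.8000
2 6 source 0.9200
3 9 load 0.9600
4 12 source 0.9840
5 15 load 0.9920
6 18 source 0.9968
7 21 load 0.9984
8 24 source 0.9994
9 27 load 0.9997
10 30 source 0.9999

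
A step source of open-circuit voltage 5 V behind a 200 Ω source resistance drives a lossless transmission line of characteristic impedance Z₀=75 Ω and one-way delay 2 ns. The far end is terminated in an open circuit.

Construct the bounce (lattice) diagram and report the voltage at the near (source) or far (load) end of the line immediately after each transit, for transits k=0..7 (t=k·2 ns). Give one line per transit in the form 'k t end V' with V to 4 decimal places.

0 0 source 1.3636
1 2 load 2.7273
2 4 source 3.3471
3 6 load 3.9669
4 8 source 4.2487
5 10 load 4.5304
6 12 source 4.6585
7 14 load 4.7866

Γ_L=1.000000, Γ_S=0.454545; launch V₁=5·75/275=1.363636
k=0 src: V=1.3636
k=1 load: inc=1.363636, refl=1.363636·1.000000=1.3636; V=0.000000+1.363636+1.363636=2.7273
k=2 src: inc=1.363636, refl=1.363636·0.454545=0.6198; V=1.363636+1.363636+0.619835=3.3471
k=3 load: inc=0.619835, refl=0.619835·1.000000=0.6198; V=2.727273+0.619835+0.619835=3.9669
k=4 src: inc=0.619835, refl=0.619835·0.454545=0.2817; V=3.347107+0.619835+0.281743=4.2487
k=5 load: inc=0.281743, refl=0.281743·1.000000=0.2817; V=3.966942+0.281743+0.281743=4.5304
k=6 src: inc=0.281743, refl=0.281743·0.454545=0.1281; V=4.248685+0.281743+0.128065=4.6585
k=7 load: inc=0.128065, refl=0.128065·1.000000=0.1281; V=4.530428+0.128065+0.128065=4.7866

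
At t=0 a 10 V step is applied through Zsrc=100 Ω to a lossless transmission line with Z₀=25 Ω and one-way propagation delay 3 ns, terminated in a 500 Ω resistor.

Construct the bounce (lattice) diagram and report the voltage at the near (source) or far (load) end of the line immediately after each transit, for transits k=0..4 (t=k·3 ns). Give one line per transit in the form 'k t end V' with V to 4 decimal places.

Γ_L=0.904762, Γ_S=0.600000; launch V₁=10·25/125=2.000000
k=0 src: V=2.0000
k=1 load: inc=2.000000, refl=2.000000·0.904762=1.8095; V=0.000000+2.000000+1.809524=3.8095
k=2 src: inc=1.809524, refl=1.809524·0.600000=1.0857; V=2.000000+1.809524+1.085714=4.8952
k=3 load: inc=1.085714, refl=1.085714·0.904762=0.9823; V=3.809524+1.085714+0.982313=5.8776
k=4 src: inc=0.982313, refl=0.982313·0.600000=0.5894; V=4.895238+0.982313+0.589388=6.4669

0 0 source 2.0000
1 3 load 3.8095
2 6 source 4.8952
3 9 load 5.8776
4 12 source 6.4669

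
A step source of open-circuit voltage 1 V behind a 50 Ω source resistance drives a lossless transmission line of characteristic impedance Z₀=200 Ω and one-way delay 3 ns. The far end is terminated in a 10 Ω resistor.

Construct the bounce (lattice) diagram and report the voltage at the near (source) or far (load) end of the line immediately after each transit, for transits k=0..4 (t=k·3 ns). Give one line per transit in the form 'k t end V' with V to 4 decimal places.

Γ_L=-0.904762, Γ_S=-0.600000; launch V₁=1·200/250=0.800000
k=0 src: V=0.8000
k=1 load: inc=0.800000, refl=0.800000·-0.904762=-0.7238; V=0.000000+0.800000+-0.723810=0.0762
k=2 src: inc=-0.723810, refl=-0.723810·-0.600000=0.4343; V=0.800000+-0.723810+0.434286=0.5105
k=3 load: inc=0.434286, refl=0.434286·-0.904762=-0.3929; V=0.076190+0.434286+-0.392925=0.1176
k=4 src: inc=-0.392925, refl=-0.392925·-0.600000=0.2358; V=0.510476+-0.392925+0.235755=0.3533

0 0 source 0.8000
1 3 load 0.0762
2 6 source 0.5105
3 9 load 0.1176
4 12 source 0.3533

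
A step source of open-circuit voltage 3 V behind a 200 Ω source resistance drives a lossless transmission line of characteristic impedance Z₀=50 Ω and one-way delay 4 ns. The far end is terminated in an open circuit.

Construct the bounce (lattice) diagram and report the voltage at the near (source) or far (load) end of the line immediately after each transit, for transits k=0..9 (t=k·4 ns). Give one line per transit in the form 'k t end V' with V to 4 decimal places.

0 0 source 0.6000
1 4 load 1.2000
2 8 source 1.5600
3 12 load 1.9200
4 16 source 2.1360
5 20 load 2.3520
6 24 source 2.4816
7 28 load 2.6112
8 32 source 2.6890
9 36 load 2.7667

Γ_L=1.000000, Γ_S=0.600000; launch V₁=3·50/250=0.600000
k=0 src: V=0.6000
k=1 load: inc=0.600000, refl=0.600000·1.000000=0.6000; V=0.000000+0.600000+0.600000=1.2000
k=2 src: inc=0.600000, refl=0.600000·0.600000=0.3600; V=0.600000+0.600000+0.360000=1.5600
k=3 load: inc=0.360000, refl=0.360000·1.000000=0.3600; V=1.200000+0.360000+0.360000=1.9200
k=4 src: inc=0.360000, refl=0.360000·0.600000=0.2160; V=1.560000+0.360000+0.216000=2.1360
k=5 load: inc=0.216000, refl=0.216000·1.000000=0.2160; V=1.920000+0.216000+0.216000=2.3520
k=6 src: inc=0.216000, refl=0.216000·0.600000=0.1296; V=2.136000+0.216000+0.129600=2.4816
k=7 load: inc=0.129600, refl=0.129600·1.000000=0.1296; V=2.352000+0.129600+0.129600=2.6112
k=8 src: inc=0.129600, refl=0.129600·0.600000=0.0778; V=2.481600+0.129600+0.077760=2.6890
k=9 load: inc=0.077760, refl=0.077760·1.000000=0.0778; V=2.611200+0.077760+0.077760=2.7667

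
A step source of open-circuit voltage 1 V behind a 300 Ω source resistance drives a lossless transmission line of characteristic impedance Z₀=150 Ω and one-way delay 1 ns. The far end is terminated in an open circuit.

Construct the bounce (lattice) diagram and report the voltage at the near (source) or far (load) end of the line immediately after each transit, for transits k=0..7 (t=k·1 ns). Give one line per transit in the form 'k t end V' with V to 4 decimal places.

0 0 source 0.3333
1 1 load 0.6667
2 2 source 0.7778
3 3 load 0.8889
4 4 source 0.9259
5 5 load 0.9630
6 6 source 0.9753
7 7 load 0.9877

Γ_L=1.000000, Γ_S=0.333333; launch V₁=1·150/450=0.333333
k=0 src: V=0.3333
k=1 load: inc=0.333333, refl=0.333333·1.000000=0.3333; V=0.000000+0.333333+0.333333=0.6667
k=2 src: inc=0.333333, refl=0.333333·0.333333=0.1111; V=0.333333+0.333333+0.111111=0.7778
k=3 load: inc=0.111111, refl=0.111111·1.000000=0.1111; V=0.666667+0.111111+0.111111=0.8889
k=4 src: inc=0.111111, refl=0.111111·0.333333=0.0370; V=0.777778+0.111111+0.037037=0.9259
k=5 load: inc=0.037037, refl=0.037037·1.000000=0.0370; V=0.888889+0.037037+0.037037=0.9630
k=6 src: inc=0.037037, refl=0.037037·0.333333=0.0123; V=0.925926+0.037037+0.012346=0.9753
k=7 load: inc=0.012346, refl=0.012346·1.000000=0.0123; V=0.962963+0.012346+0.012346=0.9877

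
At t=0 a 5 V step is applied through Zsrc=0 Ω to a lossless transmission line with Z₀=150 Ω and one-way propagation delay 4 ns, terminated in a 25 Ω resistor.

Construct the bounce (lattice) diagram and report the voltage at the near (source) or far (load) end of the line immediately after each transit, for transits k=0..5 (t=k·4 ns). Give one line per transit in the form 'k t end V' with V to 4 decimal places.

0 0 source 5.0000
1 4 load 1.4286
2 8 source 5.0000
3 12 load 2.4490
4 16 source 5.0000
5 20 load 3.1778

Γ_L=-0.714286, Γ_S=-1.000000; launch V₁=5·150/150=5.000000
k=0 src: V=5.0000
k=1 load: inc=5.000000, refl=5.000000·-0.714286=-3.5714; V=0.000000+5.000000+-3.571429=1.4286
k=2 src: inc=-3.571429, refl=-3.571429·-1.000000=3.5714; V=5.000000+-3.571429+3.571429=5.0000
k=3 load: inc=3.571429, refl=3.571429·-0.714286=-2.5510; V=1.428571+3.571429+-2.551020=2.4490
k=4 src: inc=-2.551020, refl=-2.551020·-1.000000=2.5510; V=5.000000+-2.551020+2.551020=5.0000
k=5 load: inc=2.551020, refl=2.551020·-0.714286=-1.8222; V=2.448980+2.551020+-1.822157=3.1778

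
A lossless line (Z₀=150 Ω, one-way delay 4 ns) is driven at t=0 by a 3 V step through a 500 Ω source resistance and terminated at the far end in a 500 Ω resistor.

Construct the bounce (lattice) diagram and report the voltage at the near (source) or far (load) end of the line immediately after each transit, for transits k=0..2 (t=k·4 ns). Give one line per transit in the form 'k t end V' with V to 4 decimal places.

0 0 source 0.6923
1 4 load 1.0651
2 8 source 1.2658

Γ_L=0.538462, Γ_S=0.538462; launch V₁=3·150/650=0.692308
k=0 src: V=0.6923
k=1 load: inc=0.692308, refl=0.692308·0.538462=0.3728; V=0.000000+0.692308+0.372781=1.0651
k=2 src: inc=0.372781, refl=0.372781·0.538462=0.2007; V=0.692308+0.372781+0.200728=1.2658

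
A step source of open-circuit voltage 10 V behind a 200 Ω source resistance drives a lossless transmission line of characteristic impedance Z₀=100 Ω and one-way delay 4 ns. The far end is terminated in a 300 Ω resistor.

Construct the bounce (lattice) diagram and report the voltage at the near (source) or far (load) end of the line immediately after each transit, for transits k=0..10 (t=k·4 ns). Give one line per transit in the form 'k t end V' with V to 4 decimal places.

0 0 source 3.3333
1 4 load 5.0000
2 8 source 5.5556
3 12 load 5.8333
4 16 source 5.9259
5 20 load 5.9722
6 24 source 5.9877
7 28 load 5.9954
8 32 source 5.9979
9 36 load 5.9992
10 40 source 5.9997

Γ_L=0.500000, Γ_S=0.333333; launch V₁=10·100/300=3.333333
k=0 src: V=3.3333
k=1 load: inc=3.333333, refl=3.333333·0.500000=1.6667; V=0.000000+3.333333+1.666667=5.0000
k=2 src: inc=1.666667, refl=1.666667·0.333333=0.5556; V=3.333333+1.666667+0.555556=5.5556
k=3 load: inc=0.555556, refl=0.555556·0.500000=0.2778; V=5.000000+0.555556+0.277778=5.8333
k=4 src: inc=0.277778, refl=0.277778·0.333333=0.0926; V=5.555556+0.277778+0.092593=5.9259
k=5 load: inc=0.092593, refl=0.092593·0.500000=0.0463; V=5.833333+0.092593+0.046296=5.9722
k=6 src: inc=0.046296, refl=0.046296·0.333333=0.0154; V=5.925926+0.046296+0.015432=5.9877
k=7 load: inc=0.015432, refl=0.015432·0.500000=0.0077; V=5.972222+0.015432+0.007716=5.9954
k=8 src: inc=0.007716, refl=0.007716·0.333333=0.0026; V=5.987654+0.007716+0.002572=5.9979
k=9 load: inc=0.002572, refl=0.002572·0.500000=0.0013; V=5.995370+0.002572+0.001286=5.9992
k=10 src: inc=0.001286, refl=0.001286·0.333333=0.0004; V=5.997942+0.001286+0.000429=5.9997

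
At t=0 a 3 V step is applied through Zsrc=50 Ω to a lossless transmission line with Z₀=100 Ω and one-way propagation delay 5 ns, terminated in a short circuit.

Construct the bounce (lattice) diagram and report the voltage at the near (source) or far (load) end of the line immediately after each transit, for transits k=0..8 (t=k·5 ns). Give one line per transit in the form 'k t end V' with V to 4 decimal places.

0 0 source 2.0000
1 5 load 0.0000
2 10 source 0.6667
3 15 load 0.0000
4 20 source 0.2222
5 25 load 0.0000
6 30 source 0.0741
7 35 load 0.0000
8 40 source 0.0247

Γ_L=-1.000000, Γ_S=-0.333333; launch V₁=3·100/150=2.000000
k=0 src: V=2.0000
k=1 load: inc=2.000000, refl=2.000000·-1.000000=-2.0000; V=0.000000+2.000000+-2.000000=0.0000
k=2 src: inc=-2.000000, refl=-2.000000·-0.333333=0.6667; V=2.000000+-2.000000+0.666667=0.6667
k=3 load: inc=0.666667, refl=0.666667·-1.000000=-0.6667; V=0.000000+0.666667+-0.666667=0.0000
k=4 src: inc=-0.666667, refl=-0.666667·-0.333333=0.2222; V=0.666667+-0.666667+0.222222=0.2222
k=5 load: inc=0.222222, refl=0.222222·-1.000000=-0.2222; V=0.000000+0.222222+-0.222222=0.0000
k=6 src: inc=-0.222222, refl=-0.222222·-0.333333=0.0741; V=0.222222+-0.222222+0.074074=0.0741
k=7 load: inc=0.074074, refl=0.074074·-1.000000=-0.0741; V=0.000000+0.074074+-0.074074=0.0000
k=8 src: inc=-0.074074, refl=-0.074074·-0.333333=0.0247; V=0.074074+-0.074074+0.024691=0.0247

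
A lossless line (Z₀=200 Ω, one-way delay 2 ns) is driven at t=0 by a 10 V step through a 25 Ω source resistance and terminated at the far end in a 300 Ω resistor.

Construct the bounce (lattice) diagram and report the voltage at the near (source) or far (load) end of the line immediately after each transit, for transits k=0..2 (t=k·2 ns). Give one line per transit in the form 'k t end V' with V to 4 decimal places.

0 0 source 8.8889
1 2 load 10.6667
2 4 source 9.2840

Γ_L=0.200000, Γ_S=-0.777778; launch V₁=10·200/225=8.888889
k=0 src: V=8.8889
k=1 load: inc=8.888889, refl=8.888889·0.200000=1.7778; V=0.000000+8.888889+1.777778=10.6667
k=2 src: inc=1.777778, refl=1.777778·-0.777778=-1.3827; V=8.888889+1.777778+-1.382716=9.2840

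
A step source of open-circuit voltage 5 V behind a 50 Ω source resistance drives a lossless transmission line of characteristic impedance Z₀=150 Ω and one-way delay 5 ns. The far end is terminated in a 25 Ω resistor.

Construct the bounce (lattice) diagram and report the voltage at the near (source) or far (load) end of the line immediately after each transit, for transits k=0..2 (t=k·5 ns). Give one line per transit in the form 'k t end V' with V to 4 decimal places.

Γ_L=-0.714286, Γ_S=-0.500000; launch V₁=5·150/200=3.750000
k=0 src: V=3.7500
k=1 load: inc=3.750000, refl=3.750000·-0.714286=-2.6786; V=0.000000+3.750000+-2.678571=1.0714
k=2 src: inc=-2.678571, refl=-2.678571·-0.500000=1.3393; V=3.750000+-2.678571+1.339286=2.4107

0 0 source 3.7500
1 5 load 1.0714
2 10 source 2.4107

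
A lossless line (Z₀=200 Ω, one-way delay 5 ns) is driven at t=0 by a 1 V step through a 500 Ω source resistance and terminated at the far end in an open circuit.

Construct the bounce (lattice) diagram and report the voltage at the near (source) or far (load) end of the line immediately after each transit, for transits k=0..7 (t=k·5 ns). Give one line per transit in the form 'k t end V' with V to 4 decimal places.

0 0 source 0.2857
1 5 load 0.5714
2 10 source 0.6939
3 15 load 0.8163
4 20 source 0.8688
5 25 load 0.9213
6 30 source 0.9438
7 35 load 0.9663

Γ_L=1.000000, Γ_S=0.428571; launch V₁=1·200/700=0.285714
k=0 src: V=0.2857
k=1 load: inc=0.285714, refl=0.285714·1.000000=0.2857; V=0.000000+0.285714+0.285714=0.5714
k=2 src: inc=0.285714, refl=0.285714·0.428571=0.1224; V=0.285714+0.285714+0.122449=0.6939
k=3 load: inc=0.122449, refl=0.122449·1.000000=0.1224; V=0.571429+0.122449+0.122449=0.8163
k=4 src: inc=0.122449, refl=0.122449·0.428571=0.0525; V=0.693878+0.122449+0.052478=0.8688
k=5 load: inc=0.052478, refl=0.052478·1.000000=0.0525; V=0.816327+0.052478+0.052478=0.9213
k=6 src: inc=0.052478, refl=0.052478·0.428571=0.0225; V=0.868805+0.052478+0.022491=0.9438
k=7 load: inc=0.022491, refl=0.022491·1.000000=0.0225; V=0.921283+0.022491+0.022491=0.9663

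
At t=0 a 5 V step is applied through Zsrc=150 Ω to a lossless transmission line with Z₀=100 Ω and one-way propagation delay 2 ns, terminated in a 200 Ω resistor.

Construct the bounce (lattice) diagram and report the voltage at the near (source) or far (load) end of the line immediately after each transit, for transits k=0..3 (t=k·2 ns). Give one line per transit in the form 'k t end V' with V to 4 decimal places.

0 0 source 2.0000
1 2 load 2.6667
2 4 source 2.8000
3 6 load 2.8444

Γ_L=0.333333, Γ_S=0.200000; launch V₁=5·100/250=2.000000
k=0 src: V=2.0000
k=1 load: inc=2.000000, refl=2.000000·0.333333=0.6667; V=0.000000+2.000000+0.666667=2.6667
k=2 src: inc=0.666667, refl=0.666667·0.200000=0.1333; V=2.000000+0.666667+0.133333=2.8000
k=3 load: inc=0.133333, refl=0.133333·0.333333=0.0444; V=2.666667+0.133333+0.044444=2.8444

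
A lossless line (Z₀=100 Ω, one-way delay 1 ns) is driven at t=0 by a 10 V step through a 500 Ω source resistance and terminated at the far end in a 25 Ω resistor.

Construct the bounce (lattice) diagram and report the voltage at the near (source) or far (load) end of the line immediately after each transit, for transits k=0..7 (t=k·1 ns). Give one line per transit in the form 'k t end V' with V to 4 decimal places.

0 0 source 1.6667
1 1 load 0.6667
2 2 source 0.0000
3 3 load 0.4000
4 4 source 0.6667
5 5 load 0.5067
6 6 source 0.4000
7 7 load 0.4640

Γ_L=-0.600000, Γ_S=0.666667; launch V₁=10·100/600=1.666667
k=0 src: V=1.6667
k=1 load: inc=1.666667, refl=1.666667·-0.600000=-1.0000; V=0.000000+1.666667+-1.000000=0.6667
k=2 src: inc=-1.000000, refl=-1.000000·0.666667=-0.6667; V=1.666667+-1.000000+-0.666667=0.0000
k=3 load: inc=-0.666667, refl=-0.666667·-0.600000=0.4000; V=0.666667+-0.666667+0.400000=0.4000
k=4 src: inc=0.400000, refl=0.400000·0.666667=0.2667; V=0.000000+0.400000+0.266667=0.6667
k=5 load: inc=0.266667, refl=0.266667·-0.600000=-0.1600; V=0.400000+0.266667+-0.160000=0.5067
k=6 src: inc=-0.160000, refl=-0.160000·0.666667=-0.1067; V=0.666667+-0.160000+-0.106667=0.4000
k=7 load: inc=-0.106667, refl=-0.106667·-0.600000=0.0640; V=0.506667+-0.106667+0.064000=0.4640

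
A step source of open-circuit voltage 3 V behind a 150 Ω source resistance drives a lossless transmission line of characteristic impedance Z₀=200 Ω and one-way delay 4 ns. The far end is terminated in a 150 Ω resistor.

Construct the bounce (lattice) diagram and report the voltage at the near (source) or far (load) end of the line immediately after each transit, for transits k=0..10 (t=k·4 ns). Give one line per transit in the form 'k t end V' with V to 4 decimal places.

0 0 source 1.7143
1 4 load 1.4694
2 8 source 1.5044
3 12 load 1.4994
4 16 source 1.5001
5 20 load 1.5000
6 24 source 1.5000
7 28 load 1.5000
8 32 source 1.5000
9 36 load 1.5000
10 40 source 1.5000

Γ_L=-0.142857, Γ_S=-0.142857; launch V₁=3·200/350=1.714286
k=0 src: V=1.7143
k=1 load: inc=1.714286, refl=1.714286·-0.142857=-0.2449; V=0.000000+1.714286+-0.244898=1.4694
k=2 src: inc=-0.244898, refl=-0.244898·-0.142857=0.0350; V=1.714286+-0.244898+0.034985=1.5044
k=3 load: inc=0.034985, refl=0.034985·-0.142857=-0.0050; V=1.469388+0.034985+-0.004998=1.4994
k=4 src: inc=-0.004998, refl=-0.004998·-0.142857=0.0007; V=1.504373+-0.004998+0.000714=1.5001
k=5 load: inc=0.000714, refl=0.000714·-0.142857=-0.0001; V=1.499375+0.000714+-0.000102=1.5000
k=6 src: inc=-0.000102, refl=-0.000102·-0.142857=0.0000; V=1.500089+-0.000102+0.000015=1.5000
k=7 load: inc=0.000015, refl=0.000015·-0.142857=-0.0000; V=1.499987+0.000015+-0.000002=1.5000
k=8 src: inc=-0.000002, refl=-0.000002·-0.142857=0.0000; V=1.500002+-0.000002+0.000000=1.5000
k=9 load: inc=0.000000, refl=0.000000·-0.142857=-0.0000; V=1.500000+0.000000+-0.000000=1.5000
k=10 src: inc=-0.000000, refl=-0.000000·-0.142857=0.0000; V=1.500000+-0.000000+0.000000=1.5000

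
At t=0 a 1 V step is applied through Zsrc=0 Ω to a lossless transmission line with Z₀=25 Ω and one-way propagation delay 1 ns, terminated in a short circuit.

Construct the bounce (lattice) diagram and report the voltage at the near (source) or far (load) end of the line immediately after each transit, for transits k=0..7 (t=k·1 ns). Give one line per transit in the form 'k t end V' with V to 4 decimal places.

Γ_L=-1.000000, Γ_S=-1.000000; launch V₁=1·25/25=1.000000
k=0 src: V=1.0000
k=1 load: inc=1.000000, refl=1.000000·-1.000000=-1.0000; V=0.000000+1.000000+-1.000000=0.0000
k=2 src: inc=-1.000000, refl=-1.000000·-1.000000=1.0000; V=1.000000+-1.000000+1.000000=1.0000
k=3 load: inc=1.000000, refl=1.000000·-1.000000=-1.0000; V=0.000000+1.000000+-1.000000=0.0000
k=4 src: inc=-1.000000, refl=-1.000000·-1.000000=1.0000; V=1.000000+-1.000000+1.000000=1.0000
k=5 load: inc=1.000000, refl=1.000000·-1.000000=-1.0000; V=0.000000+1.000000+-1.000000=0.0000
k=6 src: inc=-1.000000, refl=-1.000000·-1.000000=1.0000; V=1.000000+-1.000000+1.000000=1.0000
k=7 load: inc=1.000000, refl=1.000000·-1.000000=-1.0000; V=0.000000+1.000000+-1.000000=0.0000

0 0 source 1.0000
1 1 load 0.0000
2 2 source 1.0000
3 3 load 0.0000
4 4 source 1.0000
5 5 load 0.0000
6 6 source 1.0000
7 7 load 0.0000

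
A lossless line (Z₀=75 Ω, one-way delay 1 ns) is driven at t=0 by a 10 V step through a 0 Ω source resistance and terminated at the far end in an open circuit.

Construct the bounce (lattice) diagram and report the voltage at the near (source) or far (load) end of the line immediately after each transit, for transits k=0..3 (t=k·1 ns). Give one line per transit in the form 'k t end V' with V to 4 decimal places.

0 0 source 10.0000
1 1 load 20.0000
2 2 source 10.0000
3 3 load 0.0000

Γ_L=1.000000, Γ_S=-1.000000; launch V₁=10·75/75=10.000000
k=0 src: V=10.0000
k=1 load: inc=10.000000, refl=10.000000·1.000000=10.0000; V=0.000000+10.000000+10.000000=20.0000
k=2 src: inc=10.000000, refl=10.000000·-1.000000=-10.0000; V=10.000000+10.000000+-10.000000=10.0000
k=3 load: inc=-10.000000, refl=-10.000000·1.000000=-10.0000; V=20.000000+-10.000000+-10.000000=0.0000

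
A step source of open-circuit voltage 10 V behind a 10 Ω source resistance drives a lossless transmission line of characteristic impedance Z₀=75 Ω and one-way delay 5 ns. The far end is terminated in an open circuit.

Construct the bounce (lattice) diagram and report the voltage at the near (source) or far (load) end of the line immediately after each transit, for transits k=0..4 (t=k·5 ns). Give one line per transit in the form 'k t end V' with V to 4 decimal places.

0 0 source 8.8235
1 5 load 17.6471
2 10 source 10.8997
3 15 load 4.1522
4 20 source 9.3120

Γ_L=1.000000, Γ_S=-0.764706; launch V₁=10·75/85=8.823529
k=0 src: V=8.8235
k=1 load: inc=8.823529, refl=8.823529·1.000000=8.8235; V=0.000000+8.823529+8.823529=17.6471
k=2 src: inc=8.823529, refl=8.823529·-0.764706=-6.7474; V=8.823529+8.823529+-6.747405=10.8997
k=3 load: inc=-6.747405, refl=-6.747405·1.000000=-6.7474; V=17.647059+-6.747405+-6.747405=4.1522
k=4 src: inc=-6.747405, refl=-6.747405·-0.764706=5.1598; V=10.899654+-6.747405+5.159780=9.3120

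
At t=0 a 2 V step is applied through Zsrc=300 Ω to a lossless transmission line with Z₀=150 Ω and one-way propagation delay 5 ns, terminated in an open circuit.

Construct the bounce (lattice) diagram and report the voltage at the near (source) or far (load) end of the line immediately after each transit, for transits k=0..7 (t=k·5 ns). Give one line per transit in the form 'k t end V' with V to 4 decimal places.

0 0 source 0.6667
1 5 load 1.3333
2 10 source 1.5556
3 15 load 1.7778
4 20 source 1.8519
5 25 load 1.9259
6 30 source 1.9506
7 35 load 1.9753

Γ_L=1.000000, Γ_S=0.333333; launch V₁=2·150/450=0.666667
k=0 src: V=0.6667
k=1 load: inc=0.666667, refl=0.666667·1.000000=0.6667; V=0.000000+0.666667+0.666667=1.3333
k=2 src: inc=0.666667, refl=0.666667·0.333333=0.2222; V=0.666667+0.666667+0.222222=1.5556
k=3 load: inc=0.222222, refl=0.222222·1.000000=0.2222; V=1.333333+0.222222+0.222222=1.7778
k=4 src: inc=0.222222, refl=0.222222·0.333333=0.0741; V=1.555556+0.222222+0.074074=1.8519
k=5 load: inc=0.074074, refl=0.074074·1.000000=0.0741; V=1.777778+0.074074+0.074074=1.9259
k=6 src: inc=0.074074, refl=0.074074·0.333333=0.0247; V=1.851852+0.074074+0.024691=1.9506
k=7 load: inc=0.024691, refl=0.024691·1.000000=0.0247; V=1.925926+0.024691+0.024691=1.9753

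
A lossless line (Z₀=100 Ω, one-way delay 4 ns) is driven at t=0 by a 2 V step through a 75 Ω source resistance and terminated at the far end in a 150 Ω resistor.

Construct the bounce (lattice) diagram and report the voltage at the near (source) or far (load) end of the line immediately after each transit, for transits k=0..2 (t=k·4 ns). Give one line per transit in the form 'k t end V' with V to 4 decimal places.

0 0 source 1.1429
1 4 load 1.3714
2 8 source 1.3388

Γ_L=0.200000, Γ_S=-0.142857; launch V₁=2·100/175=1.142857
k=0 src: V=1.1429
k=1 load: inc=1.142857, refl=1.142857·0.200000=0.2286; V=0.000000+1.142857+0.228571=1.3714
k=2 src: inc=0.228571, refl=0.228571·-0.142857=-0.0327; V=1.142857+0.228571+-0.032653=1.3388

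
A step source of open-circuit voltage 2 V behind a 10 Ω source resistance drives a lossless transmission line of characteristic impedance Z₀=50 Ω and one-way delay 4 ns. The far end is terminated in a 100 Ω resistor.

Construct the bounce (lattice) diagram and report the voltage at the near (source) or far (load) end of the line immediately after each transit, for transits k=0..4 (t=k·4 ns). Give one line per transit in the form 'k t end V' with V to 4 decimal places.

Γ_L=0.333333, Γ_S=-0.666667; launch V₁=2·50/60=1.666667
k=0 src: V=1.6667
k=1 load: inc=1.666667, refl=1.666667·0.333333=0.5556; V=0.000000+1.666667+0.555556=2.2222
k=2 src: inc=0.555556, refl=0.555556·-0.666667=-0.3704; V=1.666667+0.555556+-0.370370=1.8519
k=3 load: inc=-0.370370, refl=-0.370370·0.333333=-0.1235; V=2.222222+-0.370370+-0.123457=1.7284
k=4 src: inc=-0.123457, refl=-0.123457·-0.666667=0.0823; V=1.851852+-0.123457+0.082305=1.8107

0 0 source 1.6667
1 4 load 2.2222
2 8 source 1.8519
3 12 load 1.7284
4 16 source 1.8107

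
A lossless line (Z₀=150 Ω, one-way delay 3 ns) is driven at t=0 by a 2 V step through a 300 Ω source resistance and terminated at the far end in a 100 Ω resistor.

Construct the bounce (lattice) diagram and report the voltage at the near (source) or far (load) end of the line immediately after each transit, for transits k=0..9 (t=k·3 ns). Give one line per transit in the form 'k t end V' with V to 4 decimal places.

Γ_L=-0.200000, Γ_S=0.333333; launch V₁=2·150/450=0.666667
k=0 src: V=0.6667
k=1 load: inc=0.666667, refl=0.666667·-0.200000=-0.1333; V=0.000000+0.666667+-0.133333=0.5333
k=2 src: inc=-0.133333, refl=-0.133333·0.333333=-0.0444; V=0.666667+-0.133333+-0.044444=0.4889
k=3 load: inc=-0.044444, refl=-0.044444·-0.200000=0.0089; V=0.533333+-0.044444+0.008889=0.4978
k=4 src: inc=0.008889, refl=0.008889·0.333333=0.0030; V=0.488889+0.008889+0.002963=0.5007
k=5 load: inc=0.002963, refl=0.002963·-0.200000=-0.0006; V=0.497778+0.002963+-0.000593=0.5001
k=6 src: inc=-0.000593, refl=-0.000593·0.333333=-0.0002; V=0.500741+-0.000593+-0.000198=0.5000
k=7 load: inc=-0.000198, refl=-0.000198·-0.200000=0.0000; V=0.500148+-0.000198+0.000040=0.5000
k=8 src: inc=0.000040, refl=0.000040·0.333333=0.0000; V=0.499951+0.000040+0.000013=0.5000
k=9 load: inc=0.000013, refl=0.000013·-0.200000=-0.0000; V=0.499990+0.000013+-0.000003=0.5000

0 0 source 0.6667
1 3 load 0.5333
2 6 source 0.4889
3 9 load 0.4978
4 12 source 0.5007
5 15 load 0.5001
6 18 source 0.5000
7 21 load 0.5000
8 24 source 0.5000
9 27 load 0.5000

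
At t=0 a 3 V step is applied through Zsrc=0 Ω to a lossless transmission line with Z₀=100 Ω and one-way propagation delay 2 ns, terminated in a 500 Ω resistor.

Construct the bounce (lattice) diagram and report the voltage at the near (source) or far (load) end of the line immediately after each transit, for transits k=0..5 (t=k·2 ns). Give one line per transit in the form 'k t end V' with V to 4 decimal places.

Γ_L=0.666667, Γ_S=-1.000000; launch V₁=3·100/100=3.000000
k=0 src: V=3.0000
k=1 load: inc=3.000000, refl=3.000000·0.666667=2.0000; V=0.000000+3.000000+2.000000=5.0000
k=2 src: inc=2.000000, refl=2.000000·-1.000000=-2.0000; V=3.000000+2.000000+-2.000000=3.0000
k=3 load: inc=-2.000000, refl=-2.000000·0.666667=-1.3333; V=5.000000+-2.000000+-1.333333=1.6667
k=4 src: inc=-1.333333, refl=-1.333333·-1.000000=1.3333; V=3.000000+-1.333333+1.333333=3.0000
k=5 load: inc=1.333333, refl=1.333333·0.666667=0.8889; V=1.666667+1.333333+0.888889=3.8889

0 0 source 3.0000
1 2 load 5.0000
2 4 source 3.0000
3 6 load 1.6667
4 8 source 3.0000
5 10 load 3.8889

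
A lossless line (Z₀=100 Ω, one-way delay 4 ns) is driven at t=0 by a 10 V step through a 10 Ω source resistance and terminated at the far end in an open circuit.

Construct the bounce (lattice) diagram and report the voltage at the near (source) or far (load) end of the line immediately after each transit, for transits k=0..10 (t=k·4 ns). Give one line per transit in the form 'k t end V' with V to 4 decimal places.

Γ_L=1.000000, Γ_S=-0.818182; launch V₁=10·100/110=9.090909
k=0 src: V=9.0909
k=1 load: inc=9.090909, refl=9.090909·1.000000=9.0909; V=0.000000+9.090909+9.090909=18.1818
k=2 src: inc=9.090909, refl=9.090909·-0.818182=-7.4380; V=9.090909+9.090909+-7.438017=10.7438
k=3 load: inc=-7.438017, refl=-7.438017·1.000000=-7.4380; V=18.181818+-7.438017+-7.438017=3.3058
k=4 src: inc=-7.438017, refl=-7.438017·-0.818182=6.0856; V=10.743802+-7.438017+6.085650=9.3914
k=5 load: inc=6.085650, refl=6.085650·1.000000=6.0856; V=3.305785+6.085650+6.085650=15.4771
k=6 src: inc=6.085650, refl=6.085650·-0.818182=-4.9792; V=9.391435+6.085650+-4.979168=10.4979
k=7 load: inc=-4.979168, refl=-4.979168·1.000000=-4.9792; V=15.477085+-4.979168+-4.979168=5.5187
k=8 src: inc=-4.979168, refl=-4.979168·-0.818182=4.0739; V=10.497917+-4.979168+4.073865=9.5926
k=9 load: inc=4.073865, refl=4.073865·1.000000=4.0739; V=5.518749+4.073865+4.073865=13.6665
k=10 src: inc=4.073865, refl=4.073865·-0.818182=-3.3332; V=9.592614+4.073865+-3.333162=10.3333

0 0 source 9.0909
1 4 load 18.1818
2 8 source 10.7438
3 12 load 3.3058
4 16 source 9.3914
5 20 load 15.4771
6 24 source 10.4979
7 28 load 5.5187
8 32 source 9.5926
9 36 load 13.6665
10 40 source 10.3333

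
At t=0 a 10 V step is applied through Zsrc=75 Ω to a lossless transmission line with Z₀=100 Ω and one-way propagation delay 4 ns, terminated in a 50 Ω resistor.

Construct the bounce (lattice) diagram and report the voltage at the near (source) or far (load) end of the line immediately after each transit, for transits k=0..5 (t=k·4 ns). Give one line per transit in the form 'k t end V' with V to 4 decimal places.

Γ_L=-0.333333, Γ_S=-0.142857; launch V₁=10·100/175=5.714286
k=0 src: V=5.7143
k=1 load: inc=5.714286, refl=5.714286·-0.333333=-1.9048; V=0.000000+5.714286+-1.904762=3.8095
k=2 src: inc=-1.904762, refl=-1.904762·-0.142857=0.2721; V=5.714286+-1.904762+0.272109=4.0816
k=3 load: inc=0.272109, refl=0.272109·-0.333333=-0.0907; V=3.809524+0.272109+-0.090703=3.9909
k=4 src: inc=-0.090703, refl=-0.090703·-0.142857=0.0130; V=4.081633+-0.090703+0.012958=4.0039
k=5 load: inc=0.012958, refl=0.012958·-0.333333=-0.0043; V=3.990930+0.012958+-0.004319=3.9996

0 0 source 5.7143
1 4 load 3.8095
2 8 source 4.0816
3 12 load 3.9909
4 16 source 4.0039
5 20 load 3.9996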